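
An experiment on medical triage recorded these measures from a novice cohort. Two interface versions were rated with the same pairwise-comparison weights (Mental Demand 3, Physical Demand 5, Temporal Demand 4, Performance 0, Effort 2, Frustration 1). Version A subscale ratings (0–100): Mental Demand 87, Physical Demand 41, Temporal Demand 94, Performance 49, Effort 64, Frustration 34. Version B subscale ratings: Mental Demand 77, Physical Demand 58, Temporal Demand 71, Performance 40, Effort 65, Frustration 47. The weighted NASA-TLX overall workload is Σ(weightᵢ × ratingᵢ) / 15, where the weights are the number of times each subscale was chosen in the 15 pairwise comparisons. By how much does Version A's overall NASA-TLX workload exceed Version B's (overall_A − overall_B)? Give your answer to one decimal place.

Version A weighted sum = 3·87 + 5·41 + 4·94 + 0·49 + 2·64 + 1·34 = 261 + 205 + 376 + 0 + 128 + 34 = 1004; overall_A = 1004/15 = 66.9333.
Version B weighted sum = 3·77 + 5·58 + 4·71 + 0·40 + 2·65 + 1·47 = 231 + 290 + 284 + 0 + 130 + 47 = 982; overall_B = 982/15 = 65.4667.
Difference = 66.9333 − 65.4667 = 1.4666 ≈ 1.5.

1.5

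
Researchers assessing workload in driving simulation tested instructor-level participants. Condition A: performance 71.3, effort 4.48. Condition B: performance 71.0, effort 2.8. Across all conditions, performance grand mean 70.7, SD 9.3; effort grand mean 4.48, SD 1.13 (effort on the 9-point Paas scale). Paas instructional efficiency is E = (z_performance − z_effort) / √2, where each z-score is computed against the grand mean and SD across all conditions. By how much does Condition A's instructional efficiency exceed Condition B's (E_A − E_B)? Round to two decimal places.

Condition A: z_P = (71.3 − 70.7)/9.3 = 0.0645; z_E = (4.48 − 4.48)/1.13 = 0.0000; E_A = (0.0645 − 0.0000)/√2 = 0.0456.
Condition B: z_P = (71.0 − 70.7)/9.3 = 0.0323; z_E = (2.8 − 4.48)/1.13 = -1.4867; E_B = (0.0323 − (-1.4867))/√2 = 1.0741.
E_A − E_B = 0.0456 − 1.0741 = -1.0285 ≈ -1.03.

-1.03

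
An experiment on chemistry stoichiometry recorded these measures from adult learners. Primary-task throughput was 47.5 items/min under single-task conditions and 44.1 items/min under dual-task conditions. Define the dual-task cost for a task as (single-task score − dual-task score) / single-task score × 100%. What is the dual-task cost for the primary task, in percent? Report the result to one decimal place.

7.2

Cost = (47.5 − 44.1) / 47.5 × 100%
     = 3.4000 / 47.5 × 100% = 7.1579%.
≈ 7.2%.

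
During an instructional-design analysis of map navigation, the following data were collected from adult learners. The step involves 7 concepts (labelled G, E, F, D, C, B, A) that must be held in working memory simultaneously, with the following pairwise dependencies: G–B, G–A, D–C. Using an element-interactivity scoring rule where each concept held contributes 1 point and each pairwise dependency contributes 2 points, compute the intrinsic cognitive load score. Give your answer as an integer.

13

Count of concepts held simultaneously: 7.
Count of pairwise dependencies listed: 3.
Element contribution: 7 × 1 = 7.
Interaction contribution: 3 × 2 = 6.
Intrinsic load = 7 + 6 = 13.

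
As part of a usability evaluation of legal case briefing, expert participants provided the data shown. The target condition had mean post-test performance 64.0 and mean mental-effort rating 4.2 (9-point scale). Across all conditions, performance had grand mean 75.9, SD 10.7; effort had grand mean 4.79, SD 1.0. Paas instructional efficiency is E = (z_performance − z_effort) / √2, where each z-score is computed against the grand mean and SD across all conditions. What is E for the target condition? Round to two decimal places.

-0.37

z_performance = (64.0 − 75.9) / 10.7 = -11.9000 / 10.7 = -1.1121.
z_effort = (4.2 − 4.79) / 1.0 = -0.5900 / 1.0 = -0.5900.
z_P − z_E = -1.1121 − (-0.5900) = -0.5221.
E = -0.5221 / √2 = -0.5221 / 1.41421 = -0.3692 ≈ -0.37.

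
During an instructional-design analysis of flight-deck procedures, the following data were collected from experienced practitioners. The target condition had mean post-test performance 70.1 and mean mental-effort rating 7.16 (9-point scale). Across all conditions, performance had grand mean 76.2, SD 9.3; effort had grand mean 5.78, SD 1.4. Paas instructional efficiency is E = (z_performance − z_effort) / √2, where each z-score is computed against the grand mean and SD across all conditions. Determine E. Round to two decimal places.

-1.16

z_performance = (70.1 − 76.2) / 9.3 = -6.1000 / 9.3 = -0.6559.
z_effort = (7.16 − 5.78) / 1.4 = 1.3800 / 1.4 = 0.9857.
z_P − z_E = -0.6559 − 0.9857 = -1.6416.
E = -1.6416 / √2 = -1.6416 / 1.41421 = -1.1608 ≈ -1.16.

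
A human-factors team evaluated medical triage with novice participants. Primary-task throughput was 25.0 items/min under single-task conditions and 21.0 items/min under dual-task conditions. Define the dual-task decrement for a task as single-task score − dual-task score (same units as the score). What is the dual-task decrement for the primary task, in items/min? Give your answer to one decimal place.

Decrement = 25.0 − 21.0 = 4.0000 items/min ≈ 4.0 items/min.

4.0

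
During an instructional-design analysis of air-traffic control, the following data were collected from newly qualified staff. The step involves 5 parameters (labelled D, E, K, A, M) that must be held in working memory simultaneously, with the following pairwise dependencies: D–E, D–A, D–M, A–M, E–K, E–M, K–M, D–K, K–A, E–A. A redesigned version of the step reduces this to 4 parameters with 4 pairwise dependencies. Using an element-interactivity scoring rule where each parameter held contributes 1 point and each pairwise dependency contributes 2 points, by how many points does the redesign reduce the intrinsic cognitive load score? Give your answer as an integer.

13

Original: 5 × 1 + 10 × 2 = 5 + 20 = 25.
Redesigned: 4 × 1 + 4 × 2 = 4 + 8 = 12.
Reduction = 25 − 12 = 13.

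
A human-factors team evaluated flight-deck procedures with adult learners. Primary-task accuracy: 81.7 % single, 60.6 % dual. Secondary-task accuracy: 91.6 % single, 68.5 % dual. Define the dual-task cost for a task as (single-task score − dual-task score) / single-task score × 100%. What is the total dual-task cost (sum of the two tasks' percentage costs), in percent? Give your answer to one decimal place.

Primary cost = (81.7 − 60.6) / 81.7 × 100% = 25.8262%.
Secondary cost = (91.6 − 68.5) / 91.6 × 100% = 25.2183%.
Total = 25.8262% + 25.2183% = 51.0445% ≈ 51.0%.

51.0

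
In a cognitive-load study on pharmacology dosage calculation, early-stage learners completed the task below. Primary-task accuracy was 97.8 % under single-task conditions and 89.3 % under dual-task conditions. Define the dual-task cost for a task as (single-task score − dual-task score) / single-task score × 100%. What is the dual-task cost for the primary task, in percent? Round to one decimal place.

8.7

Cost = (97.8 − 89.3) / 97.8 × 100%
     = 8.5000 / 97.8 × 100% = 8.6912%.
≈ 8.7%.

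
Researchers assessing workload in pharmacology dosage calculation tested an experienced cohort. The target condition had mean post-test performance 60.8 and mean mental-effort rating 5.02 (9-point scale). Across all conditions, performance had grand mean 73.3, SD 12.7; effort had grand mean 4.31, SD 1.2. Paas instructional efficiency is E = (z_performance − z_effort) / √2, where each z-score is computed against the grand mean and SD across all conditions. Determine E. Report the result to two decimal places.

z_performance = (60.8 − 73.3) / 12.7 = -12.5000 / 12.7 = -0.9843.
z_effort = (5.02 − 4.31) / 1.2 = 0.7100 / 1.2 = 0.5917.
z_P − z_E = -0.9843 − 0.5917 = -1.5760.
E = -1.5760 / √2 = -1.5760 / 1.41421 = -1.1144 ≈ -1.11.

-1.11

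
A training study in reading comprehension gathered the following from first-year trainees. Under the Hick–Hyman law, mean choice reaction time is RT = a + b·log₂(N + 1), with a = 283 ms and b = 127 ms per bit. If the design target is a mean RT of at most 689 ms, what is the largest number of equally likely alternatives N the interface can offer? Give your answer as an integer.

Set 283 + 127·log₂(N + 1) ≤ 689.
log₂(N + 1) ≤ (689 − 283) / 127 = 3.1969.
N + 1 ≤ 2^3.1969 = 9.1699.
N ≤ 8.1699, so the largest integer N is 8.

8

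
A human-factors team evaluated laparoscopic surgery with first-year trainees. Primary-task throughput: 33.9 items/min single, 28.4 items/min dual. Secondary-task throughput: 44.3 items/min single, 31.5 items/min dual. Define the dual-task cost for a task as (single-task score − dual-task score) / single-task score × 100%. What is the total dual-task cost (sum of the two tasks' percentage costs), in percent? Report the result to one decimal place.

Primary cost = (33.9 − 28.4) / 33.9 × 100% = 16.2242%.
Secondary cost = (44.3 − 31.5) / 44.3 × 100% = 28.8939%.
Total = 16.2242% + 28.8939% = 45.1181% ≈ 45.1%.

45.1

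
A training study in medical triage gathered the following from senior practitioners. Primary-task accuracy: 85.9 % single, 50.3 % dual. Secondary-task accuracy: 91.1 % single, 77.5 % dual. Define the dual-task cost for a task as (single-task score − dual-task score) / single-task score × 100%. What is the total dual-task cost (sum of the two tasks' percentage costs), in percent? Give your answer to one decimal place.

Primary cost = (85.9 − 50.3) / 85.9 × 100% = 41.4435%.
Secondary cost = (91.1 − 77.5) / 91.1 × 100% = 14.9286%.
Total = 41.4435% + 14.9286% = 56.3721% ≈ 56.4%.

56.4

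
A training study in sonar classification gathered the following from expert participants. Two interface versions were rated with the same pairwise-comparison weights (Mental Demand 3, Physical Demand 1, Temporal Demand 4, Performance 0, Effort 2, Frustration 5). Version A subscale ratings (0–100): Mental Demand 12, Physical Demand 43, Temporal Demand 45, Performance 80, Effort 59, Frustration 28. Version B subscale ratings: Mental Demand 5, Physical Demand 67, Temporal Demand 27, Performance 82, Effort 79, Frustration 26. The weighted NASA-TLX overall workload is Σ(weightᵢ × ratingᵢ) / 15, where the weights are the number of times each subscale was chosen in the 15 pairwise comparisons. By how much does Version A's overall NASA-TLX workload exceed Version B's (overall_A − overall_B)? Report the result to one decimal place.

Version A weighted sum = 3·12 + 1·43 + 4·45 + 0·80 + 2·59 + 5·28 = 36 + 43 + 180 + 0 + 118 + 140 = 517; overall_A = 517/15 = 34.4667.
Version B weighted sum = 3·5 + 1·67 + 4·27 + 0·82 + 2·79 + 5·26 = 15 + 67 + 108 + 0 + 158 + 130 = 478; overall_B = 478/15 = 31.8667.
Difference = 34.4667 − 31.8667 = 2.6000 ≈ 2.6.

2.6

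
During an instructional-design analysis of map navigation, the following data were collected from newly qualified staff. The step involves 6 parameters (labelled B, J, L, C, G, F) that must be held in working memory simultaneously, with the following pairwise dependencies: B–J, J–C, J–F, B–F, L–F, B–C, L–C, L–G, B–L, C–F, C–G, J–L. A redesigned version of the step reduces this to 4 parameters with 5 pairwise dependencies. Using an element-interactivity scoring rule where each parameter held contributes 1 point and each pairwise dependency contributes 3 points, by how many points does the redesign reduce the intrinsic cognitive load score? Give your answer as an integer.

23

Original: 6 × 1 + 12 × 3 = 6 + 36 = 42.
Redesigned: 4 × 1 + 5 × 3 = 4 + 15 = 19.
Reduction = 42 − 19 = 23.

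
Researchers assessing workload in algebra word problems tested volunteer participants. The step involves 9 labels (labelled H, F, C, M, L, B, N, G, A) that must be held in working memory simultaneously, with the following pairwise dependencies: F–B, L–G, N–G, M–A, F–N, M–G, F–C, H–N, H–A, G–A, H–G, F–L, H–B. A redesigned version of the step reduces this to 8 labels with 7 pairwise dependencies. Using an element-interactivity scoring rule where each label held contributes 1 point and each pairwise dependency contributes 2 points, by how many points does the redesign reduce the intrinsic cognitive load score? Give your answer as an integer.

Original: 9 × 1 + 13 × 2 = 9 + 26 = 35.
Redesigned: 8 × 1 + 7 × 2 = 8 + 14 = 22.
Reduction = 35 − 22 = 13.

13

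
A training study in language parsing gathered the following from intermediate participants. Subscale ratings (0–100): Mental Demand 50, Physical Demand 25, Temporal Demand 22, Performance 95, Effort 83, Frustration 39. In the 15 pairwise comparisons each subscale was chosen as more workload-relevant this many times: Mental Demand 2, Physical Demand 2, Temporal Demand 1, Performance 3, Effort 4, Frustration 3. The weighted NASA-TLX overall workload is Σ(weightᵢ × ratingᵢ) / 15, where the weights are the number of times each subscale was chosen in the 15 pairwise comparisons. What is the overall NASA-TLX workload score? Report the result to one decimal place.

The tallies are the weights (they sum to 15).
Weighted sum = 2·50 + 2·25 + 1·22 + 3·95 + 4·83 + 3·39
            = 100 + 50 + 22 + 285 + 332 + 117 = 906.
Overall workload = 906 / 15 = 60.4000 ≈ 60.4.

60.4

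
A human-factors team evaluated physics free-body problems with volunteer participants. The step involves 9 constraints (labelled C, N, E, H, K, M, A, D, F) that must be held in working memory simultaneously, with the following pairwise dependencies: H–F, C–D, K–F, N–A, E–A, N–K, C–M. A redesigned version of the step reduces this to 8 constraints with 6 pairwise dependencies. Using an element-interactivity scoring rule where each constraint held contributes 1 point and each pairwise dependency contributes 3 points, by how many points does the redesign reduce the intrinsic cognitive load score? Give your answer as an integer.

Original: 9 × 1 + 7 × 3 = 9 + 21 = 30.
Redesigned: 8 × 1 + 6 × 3 = 8 + 18 = 26.
Reduction = 30 − 26 = 4.

4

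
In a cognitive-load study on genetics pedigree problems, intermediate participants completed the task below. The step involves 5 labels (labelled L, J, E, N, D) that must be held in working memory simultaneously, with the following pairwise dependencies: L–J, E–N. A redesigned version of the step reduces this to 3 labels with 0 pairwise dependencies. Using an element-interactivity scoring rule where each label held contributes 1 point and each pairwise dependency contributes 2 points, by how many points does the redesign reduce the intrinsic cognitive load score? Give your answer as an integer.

6

Original: 5 × 1 + 2 × 2 = 5 + 4 = 9.
Redesigned: 3 × 1 + 0 × 2 = 3 + 0 = 3.
Reduction = 9 − 3 = 6.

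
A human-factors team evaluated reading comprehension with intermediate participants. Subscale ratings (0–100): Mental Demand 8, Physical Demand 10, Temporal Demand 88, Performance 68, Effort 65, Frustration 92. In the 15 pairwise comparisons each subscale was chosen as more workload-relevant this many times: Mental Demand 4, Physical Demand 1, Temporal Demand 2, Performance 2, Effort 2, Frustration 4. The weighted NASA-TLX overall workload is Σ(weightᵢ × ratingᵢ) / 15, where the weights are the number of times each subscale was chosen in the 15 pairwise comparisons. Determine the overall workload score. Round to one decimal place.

56.8

The tallies are the weights (they sum to 15).
Weighted sum = 4·8 + 1·10 + 2·88 + 2·68 + 2·65 + 4·92
            = 32 + 10 + 176 + 136 + 130 + 368 = 852.
Overall workload = 852 / 15 = 56.8000 ≈ 56.8.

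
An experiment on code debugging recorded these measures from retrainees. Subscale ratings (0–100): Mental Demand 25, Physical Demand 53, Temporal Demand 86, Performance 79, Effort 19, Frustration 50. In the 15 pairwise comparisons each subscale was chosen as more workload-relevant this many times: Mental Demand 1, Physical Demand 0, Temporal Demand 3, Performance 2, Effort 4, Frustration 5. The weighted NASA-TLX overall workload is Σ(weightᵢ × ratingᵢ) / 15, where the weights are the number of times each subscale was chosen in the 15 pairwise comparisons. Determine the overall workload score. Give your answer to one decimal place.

51.1

The tallies are the weights (they sum to 15).
Weighted sum = 1·25 + 0·53 + 3·86 + 2·79 + 4·19 + 5·50
            = 25 + 0 + 258 + 158 + 76 + 250 = 767.
Overall workload = 767 / 15 = 51.1333 ≈ 51.1.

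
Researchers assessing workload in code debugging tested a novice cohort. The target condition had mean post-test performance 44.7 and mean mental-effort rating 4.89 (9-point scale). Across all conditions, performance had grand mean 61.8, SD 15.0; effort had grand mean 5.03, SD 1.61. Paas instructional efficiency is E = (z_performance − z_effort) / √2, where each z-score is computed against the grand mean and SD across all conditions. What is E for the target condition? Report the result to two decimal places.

z_performance = (44.7 − 61.8) / 15.0 = -17.1000 / 15.0 = -1.1400.
z_effort = (4.89 − 5.03) / 1.61 = -0.1400 / 1.61 = -0.0870.
z_P − z_E = -1.1400 − (-0.0870) = -1.0530.
E = -1.0530 / √2 = -1.0530 / 1.41421 = -0.7446 ≈ -0.74.

-0.74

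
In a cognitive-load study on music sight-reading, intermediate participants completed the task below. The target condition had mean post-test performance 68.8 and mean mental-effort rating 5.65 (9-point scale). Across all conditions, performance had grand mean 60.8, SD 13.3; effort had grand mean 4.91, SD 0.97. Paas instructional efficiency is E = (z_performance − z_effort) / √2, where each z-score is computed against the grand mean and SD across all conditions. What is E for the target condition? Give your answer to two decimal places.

z_performance = (68.8 − 60.8) / 13.3 = 8.0000 / 13.3 = 0.6015.
z_effort = (5.65 − 4.91) / 0.97 = 0.7400 / 0.97 = 0.7629.
z_P − z_E = 0.6015 − 0.7629 = -0.1614.
E = -0.1614 / √2 = -0.1614 / 1.41421 = -0.1141 ≈ -0.11.

-0.11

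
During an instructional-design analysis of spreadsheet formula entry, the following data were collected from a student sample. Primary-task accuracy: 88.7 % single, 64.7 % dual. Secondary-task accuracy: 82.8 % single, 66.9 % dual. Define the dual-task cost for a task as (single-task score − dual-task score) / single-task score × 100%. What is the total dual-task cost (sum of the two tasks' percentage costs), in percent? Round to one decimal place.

46.3

Primary cost = (88.7 − 64.7) / 88.7 × 100% = 27.0575%.
Secondary cost = (82.8 − 66.9) / 82.8 × 100% = 19.2029%.
Total = 27.0575% + 19.2029% = 46.2604% ≈ 46.3%.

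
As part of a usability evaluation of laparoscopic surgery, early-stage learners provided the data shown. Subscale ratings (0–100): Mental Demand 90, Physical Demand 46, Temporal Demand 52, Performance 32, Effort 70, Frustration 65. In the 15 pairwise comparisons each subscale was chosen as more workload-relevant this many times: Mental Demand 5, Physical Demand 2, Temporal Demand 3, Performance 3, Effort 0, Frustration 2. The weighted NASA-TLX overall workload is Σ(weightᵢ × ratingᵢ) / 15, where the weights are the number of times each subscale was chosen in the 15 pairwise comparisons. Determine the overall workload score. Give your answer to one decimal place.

The tallies are the weights (they sum to 15).
Weighted sum = 5·90 + 2·46 + 3·52 + 3·32 + 0·70 + 2·65
            = 450 + 92 + 156 + 96 + 0 + 130 = 924.
Overall workload = 924 / 15 = 61.6000 ≈ 61.6.

61.6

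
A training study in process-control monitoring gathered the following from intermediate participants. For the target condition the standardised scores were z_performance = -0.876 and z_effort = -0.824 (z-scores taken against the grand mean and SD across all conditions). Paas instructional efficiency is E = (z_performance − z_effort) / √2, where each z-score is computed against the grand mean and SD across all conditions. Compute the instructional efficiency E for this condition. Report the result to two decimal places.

z_P − z_E = -0.876 − (-0.824) = -0.0520.
E = -0.0520 / √2 = -0.0520 / 1.41421 = -0.0368 ≈ -0.04.

-0.04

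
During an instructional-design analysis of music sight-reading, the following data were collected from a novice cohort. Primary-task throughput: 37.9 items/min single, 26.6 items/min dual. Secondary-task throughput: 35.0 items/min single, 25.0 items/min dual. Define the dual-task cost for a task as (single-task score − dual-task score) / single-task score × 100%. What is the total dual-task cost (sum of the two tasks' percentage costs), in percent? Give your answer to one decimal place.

Primary cost = (37.9 − 26.6) / 37.9 × 100% = 29.8153%.
Secondary cost = (35.0 − 25.0) / 35.0 × 100% = 28.5714%.
Total = 29.8153% + 28.5714% = 58.3867% ≈ 58.4%.

58.4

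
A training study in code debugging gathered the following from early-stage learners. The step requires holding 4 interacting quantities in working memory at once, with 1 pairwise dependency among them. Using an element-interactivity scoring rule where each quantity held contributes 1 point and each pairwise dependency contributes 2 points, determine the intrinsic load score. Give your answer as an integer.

6

Element contribution: 4 × 1 = 4.
Interaction contribution: 1 × 2 = 2.
Intrinsic load = 4 + 2 = 6.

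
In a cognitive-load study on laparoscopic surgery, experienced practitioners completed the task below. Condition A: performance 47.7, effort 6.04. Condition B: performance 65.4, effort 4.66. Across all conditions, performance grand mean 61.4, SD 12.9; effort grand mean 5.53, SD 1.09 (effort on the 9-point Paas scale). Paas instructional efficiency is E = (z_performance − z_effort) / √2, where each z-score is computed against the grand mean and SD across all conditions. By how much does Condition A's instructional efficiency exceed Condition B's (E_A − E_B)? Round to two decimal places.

-1.87

Condition A: z_P = (47.7 − 61.4)/12.9 = -1.0620; z_E = (6.04 − 5.53)/1.09 = 0.4679; E_A = (-1.0620 − 0.4679)/√2 = -1.0818.
Condition B: z_P = (65.4 − 61.4)/12.9 = 0.3101; z_E = (4.66 − 5.53)/1.09 = -0.7982; E_B = (0.3101 − (-0.7982))/√2 = 0.7837.
E_A − E_B = -1.0818 − 0.7837 = -1.8655 ≈ -1.87.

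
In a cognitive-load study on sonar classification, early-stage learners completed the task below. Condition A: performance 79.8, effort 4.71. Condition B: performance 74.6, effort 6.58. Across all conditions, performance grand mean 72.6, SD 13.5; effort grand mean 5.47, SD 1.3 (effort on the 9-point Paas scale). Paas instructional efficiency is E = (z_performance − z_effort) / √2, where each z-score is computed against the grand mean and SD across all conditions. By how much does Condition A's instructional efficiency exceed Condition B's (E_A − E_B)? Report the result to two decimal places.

1.29

Condition A: z_P = (79.8 − 72.6)/13.5 = 0.5333; z_E = (4.71 − 5.47)/1.3 = -0.5846; E_A = (0.5333 − (-0.5846))/√2 = 0.7905.
Condition B: z_P = (74.6 − 72.6)/13.5 = 0.1481; z_E = (6.58 − 5.47)/1.3 = 0.8538; E_B = (0.1481 − 0.8538)/√2 = -0.4990.
E_A − E_B = 0.7905 − (-0.4990) = 1.2895 ≈ 1.29.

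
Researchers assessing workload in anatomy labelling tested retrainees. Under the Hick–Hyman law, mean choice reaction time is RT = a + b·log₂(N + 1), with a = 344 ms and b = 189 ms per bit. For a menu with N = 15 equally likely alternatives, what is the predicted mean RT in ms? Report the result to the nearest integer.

log₂(15 + 1) = log₂(16) = 4.0000.
RT = 344 + 189 × 4.0000 = 344 + 756.0000 = 1100.0000 ms.
≈ 1100 ms.

1100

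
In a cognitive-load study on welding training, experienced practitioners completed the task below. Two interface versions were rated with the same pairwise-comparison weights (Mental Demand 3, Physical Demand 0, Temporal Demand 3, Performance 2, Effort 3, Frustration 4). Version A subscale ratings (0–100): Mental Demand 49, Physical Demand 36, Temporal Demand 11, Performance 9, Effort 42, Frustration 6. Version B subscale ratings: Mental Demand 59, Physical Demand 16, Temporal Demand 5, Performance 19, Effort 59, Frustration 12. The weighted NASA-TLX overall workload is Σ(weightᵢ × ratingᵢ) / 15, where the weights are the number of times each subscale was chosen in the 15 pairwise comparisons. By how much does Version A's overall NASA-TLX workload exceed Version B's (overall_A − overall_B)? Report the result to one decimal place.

Version A weighted sum = 3·49 + 0·36 + 3·11 + 2·9 + 3·42 + 4·6 = 147 + 0 + 33 + 18 + 126 + 24 = 348; overall_A = 348/15 = 23.2000.
Version B weighted sum = 3·59 + 0·16 + 3·5 + 2·19 + 3·59 + 4·12 = 177 + 0 + 15 + 38 + 177 + 48 = 455; overall_B = 455/15 = 30.3333.
Difference = 23.2000 − 30.3333 = -7.1333 ≈ -7.1.

-7.1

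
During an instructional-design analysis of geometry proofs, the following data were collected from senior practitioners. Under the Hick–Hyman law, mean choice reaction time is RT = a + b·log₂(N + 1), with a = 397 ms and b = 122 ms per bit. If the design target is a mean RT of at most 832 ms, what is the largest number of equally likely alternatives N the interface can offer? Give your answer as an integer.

Set 397 + 122·log₂(N + 1) ≤ 832.
log₂(N + 1) ≤ (832 − 397) / 122 = 3.5656.
N + 1 ≤ 2^3.5656 = 11.8400.
N ≤ 10.8400, so the largest integer N is 10.

10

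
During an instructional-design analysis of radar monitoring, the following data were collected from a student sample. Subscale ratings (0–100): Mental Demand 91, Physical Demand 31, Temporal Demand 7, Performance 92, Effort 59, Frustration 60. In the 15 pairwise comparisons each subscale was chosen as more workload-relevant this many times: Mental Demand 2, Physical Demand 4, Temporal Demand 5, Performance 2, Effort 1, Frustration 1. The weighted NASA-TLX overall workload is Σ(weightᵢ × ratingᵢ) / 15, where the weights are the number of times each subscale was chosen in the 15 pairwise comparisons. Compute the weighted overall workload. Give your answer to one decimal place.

42.9

The tallies are the weights (they sum to 15).
Weighted sum = 2·91 + 4·31 + 5·7 + 2·92 + 1·59 + 1·60
            = 182 + 124 + 35 + 184 + 59 + 60 = 644.
Overall workload = 644 / 15 = 42.9333 ≈ 42.9.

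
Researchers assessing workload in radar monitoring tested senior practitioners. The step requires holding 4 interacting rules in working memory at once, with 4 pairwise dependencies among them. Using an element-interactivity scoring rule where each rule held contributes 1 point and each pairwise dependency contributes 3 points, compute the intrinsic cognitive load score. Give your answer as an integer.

Element contribution: 4 × 1 = 4.
Interaction contribution: 4 × 3 = 12.
Intrinsic load = 4 + 12 = 16.

16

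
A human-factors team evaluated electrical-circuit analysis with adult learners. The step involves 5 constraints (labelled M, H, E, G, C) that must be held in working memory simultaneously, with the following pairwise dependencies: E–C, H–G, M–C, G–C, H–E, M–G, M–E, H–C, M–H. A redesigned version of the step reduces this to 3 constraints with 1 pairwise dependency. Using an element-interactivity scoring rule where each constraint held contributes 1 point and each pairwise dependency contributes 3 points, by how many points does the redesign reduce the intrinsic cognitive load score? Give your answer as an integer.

Original: 5 × 1 + 9 × 3 = 5 + 27 = 32.
Redesigned: 3 × 1 + 1 × 3 = 3 + 3 = 6.
Reduction = 32 − 6 = 26.

26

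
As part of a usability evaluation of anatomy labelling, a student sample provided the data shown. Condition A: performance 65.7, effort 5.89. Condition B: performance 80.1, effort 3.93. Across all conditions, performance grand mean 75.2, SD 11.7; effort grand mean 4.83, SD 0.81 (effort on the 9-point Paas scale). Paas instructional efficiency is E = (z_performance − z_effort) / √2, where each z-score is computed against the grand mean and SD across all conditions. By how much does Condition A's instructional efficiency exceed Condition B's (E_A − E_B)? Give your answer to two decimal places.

-2.58

Condition A: z_P = (65.7 − 75.2)/11.7 = -0.8120; z_E = (5.89 − 4.83)/0.81 = 1.3086; E_A = (-0.8120 − 1.3086)/√2 = -1.4995.
Condition B: z_P = (80.1 − 75.2)/11.7 = 0.4188; z_E = (3.93 − 4.83)/0.81 = -1.1111; E_B = (0.4188 − (-1.1111))/√2 = 1.0818.
E_A − E_B = -1.4995 − 1.0818 = -2.5813 ≈ -2.58.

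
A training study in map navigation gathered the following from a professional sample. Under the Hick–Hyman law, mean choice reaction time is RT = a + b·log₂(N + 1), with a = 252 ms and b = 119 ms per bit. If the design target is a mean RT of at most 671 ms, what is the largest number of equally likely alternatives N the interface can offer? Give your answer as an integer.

Set 252 + 119·log₂(N + 1) ≤ 671.
log₂(N + 1) ≤ (671 − 252) / 119 = 3.5210.
N + 1 ≤ 2^3.5210 = 11.4796.
N ≤ 10.4796, so the largest integer N is 10.

10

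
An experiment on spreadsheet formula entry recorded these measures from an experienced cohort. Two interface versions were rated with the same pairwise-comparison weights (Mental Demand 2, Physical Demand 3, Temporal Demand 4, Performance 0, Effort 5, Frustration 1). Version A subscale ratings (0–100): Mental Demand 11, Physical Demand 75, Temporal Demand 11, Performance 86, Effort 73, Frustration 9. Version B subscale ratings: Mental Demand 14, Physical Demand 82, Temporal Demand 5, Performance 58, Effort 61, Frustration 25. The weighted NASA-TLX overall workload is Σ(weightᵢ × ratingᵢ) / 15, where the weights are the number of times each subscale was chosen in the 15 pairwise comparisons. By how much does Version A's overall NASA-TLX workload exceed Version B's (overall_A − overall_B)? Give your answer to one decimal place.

Version A weighted sum = 2·11 + 3·75 + 4·11 + 0·86 + 5·73 + 1·9 = 22 + 225 + 44 + 0 + 365 + 9 = 665; overall_A = 665/15 = 44.3333.
Version B weighted sum = 2·14 + 3·82 + 4·5 + 0·58 + 5·61 + 1·25 = 28 + 246 + 20 + 0 + 305 + 25 = 624; overall_B = 624/15 = 41.6000.
Difference = 44.3333 − 41.6000 = 2.7333 ≈ 2.7.

2.7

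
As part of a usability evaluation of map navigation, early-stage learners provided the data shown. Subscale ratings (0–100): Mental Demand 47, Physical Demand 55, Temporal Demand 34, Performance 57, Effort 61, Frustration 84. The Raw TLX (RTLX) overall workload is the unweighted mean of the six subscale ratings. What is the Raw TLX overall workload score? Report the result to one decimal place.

56.3

Sum of ratings = 47 + 55 + 34 + 57 + 61 + 84 = 338.
RTLX = 338 / 6 = 56.3333 ≈ 56.3.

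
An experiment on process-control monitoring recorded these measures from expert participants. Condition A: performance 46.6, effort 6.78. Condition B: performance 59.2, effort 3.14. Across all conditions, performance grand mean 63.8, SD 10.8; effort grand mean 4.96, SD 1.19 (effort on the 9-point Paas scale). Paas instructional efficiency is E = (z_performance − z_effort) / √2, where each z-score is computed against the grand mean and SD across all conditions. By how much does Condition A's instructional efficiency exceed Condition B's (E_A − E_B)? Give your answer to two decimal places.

Condition A: z_P = (46.6 − 63.8)/10.8 = -1.5926; z_E = (6.78 − 4.96)/1.19 = 1.5294; E_A = (-1.5926 − 1.5294)/√2 = -2.2076.
Condition B: z_P = (59.2 − 63.8)/10.8 = -0.4259; z_E = (3.14 − 4.96)/1.19 = -1.5294; E_B = (-0.4259 − (-1.5294))/√2 = 0.7803.
E_A − E_B = -2.2076 − 0.7803 = -2.9879 ≈ -2.99.

-2.99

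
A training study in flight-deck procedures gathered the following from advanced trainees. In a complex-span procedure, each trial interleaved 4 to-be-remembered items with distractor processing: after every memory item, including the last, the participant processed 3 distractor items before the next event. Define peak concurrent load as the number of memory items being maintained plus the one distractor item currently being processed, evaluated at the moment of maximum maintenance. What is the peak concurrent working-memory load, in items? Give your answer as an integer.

5

Maintenance is greatest during the distractor(s) after memory item 4: all 4 memory items are being held.
One distractor item is concurrently being processed.
Peak concurrent load = 4 + 1 = 5 items.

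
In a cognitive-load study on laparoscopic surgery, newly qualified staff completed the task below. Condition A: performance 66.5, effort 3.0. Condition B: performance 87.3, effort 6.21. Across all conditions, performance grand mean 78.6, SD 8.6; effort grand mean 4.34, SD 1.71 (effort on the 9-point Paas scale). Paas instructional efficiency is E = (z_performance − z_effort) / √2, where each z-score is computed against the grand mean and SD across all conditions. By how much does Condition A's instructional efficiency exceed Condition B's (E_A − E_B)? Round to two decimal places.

-0.38

Condition A: z_P = (66.5 − 78.6)/8.6 = -1.4070; z_E = (3.0 − 4.34)/1.71 = -0.7836; E_A = (-1.4070 − (-0.7836))/√2 = -0.4408.
Condition B: z_P = (87.3 − 78.6)/8.6 = 1.0116; z_E = (6.21 − 4.34)/1.71 = 1.0936; E_B = (1.0116 − 1.0936)/√2 = -0.0580.
E_A − E_B = -0.4408 − (-0.0580) = -0.3828 ≈ -0.38.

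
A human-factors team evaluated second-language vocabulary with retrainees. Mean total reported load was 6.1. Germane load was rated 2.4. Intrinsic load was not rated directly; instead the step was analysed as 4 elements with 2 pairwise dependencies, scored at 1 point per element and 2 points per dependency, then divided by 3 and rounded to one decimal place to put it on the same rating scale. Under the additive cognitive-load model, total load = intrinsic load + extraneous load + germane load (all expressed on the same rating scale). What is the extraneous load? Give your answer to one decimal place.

Intrinsic (element-interactivity): (4 × 1 + 2 × 2) / 3 = 8 / 3 = 2.6667 → 2.7.
extraneous load = total − intrinsic − germane
             = 6.1 − 2.7 − 2.4 = 1.0.

1.0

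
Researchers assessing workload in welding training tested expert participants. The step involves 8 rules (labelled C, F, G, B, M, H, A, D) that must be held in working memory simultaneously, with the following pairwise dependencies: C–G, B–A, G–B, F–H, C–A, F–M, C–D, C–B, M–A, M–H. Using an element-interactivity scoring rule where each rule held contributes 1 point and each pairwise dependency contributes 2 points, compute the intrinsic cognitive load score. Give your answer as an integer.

Count of rules held simultaneously: 8.
Count of pairwise dependencies listed: 10.
Element contribution: 8 × 1 = 8.
Interaction contribution: 10 × 2 = 20.
Intrinsic load = 8 + 20 = 28.

28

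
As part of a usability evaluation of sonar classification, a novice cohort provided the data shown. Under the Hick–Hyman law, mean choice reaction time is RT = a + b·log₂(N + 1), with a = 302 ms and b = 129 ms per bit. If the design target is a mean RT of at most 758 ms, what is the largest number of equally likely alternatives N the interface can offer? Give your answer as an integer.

Set 302 + 129·log₂(N + 1) ≤ 758.
log₂(N + 1) ≤ (758 − 302) / 129 = 3.5349.
N + 1 ≤ 2^3.5349 = 11.5907.
N ≤ 10.5907, so the largest integer N is 10.

10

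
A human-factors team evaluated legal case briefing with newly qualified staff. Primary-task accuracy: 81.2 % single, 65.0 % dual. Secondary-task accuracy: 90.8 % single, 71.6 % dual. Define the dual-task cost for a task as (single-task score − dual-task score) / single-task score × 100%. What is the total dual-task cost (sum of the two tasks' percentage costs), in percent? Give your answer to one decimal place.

Primary cost = (81.2 − 65.0) / 81.2 × 100% = 19.9507%.
Secondary cost = (90.8 − 71.6) / 90.8 × 100% = 21.1454%.
Total = 19.9507% + 21.1454% = 41.0961% ≈ 41.1%.

41.1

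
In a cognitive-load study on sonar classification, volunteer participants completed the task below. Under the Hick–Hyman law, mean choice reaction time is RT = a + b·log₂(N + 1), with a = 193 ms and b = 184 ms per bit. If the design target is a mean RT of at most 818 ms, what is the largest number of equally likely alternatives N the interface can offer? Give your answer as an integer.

Set 193 + 184·log₂(N + 1) ≤ 818.
log₂(N + 1) ≤ (818 − 193) / 184 = 3.3967.
N + 1 ≤ 2^3.3967 = 10.5319.
N ≤ 9.5319, so the largest integer N is 9.

9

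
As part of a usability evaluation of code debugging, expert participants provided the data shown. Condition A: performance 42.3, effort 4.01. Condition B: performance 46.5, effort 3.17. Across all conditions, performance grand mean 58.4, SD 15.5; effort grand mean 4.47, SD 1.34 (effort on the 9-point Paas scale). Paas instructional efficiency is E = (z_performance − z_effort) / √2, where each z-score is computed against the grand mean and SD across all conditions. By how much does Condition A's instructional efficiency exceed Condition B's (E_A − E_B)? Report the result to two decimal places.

-0.63

Condition A: z_P = (42.3 − 58.4)/15.5 = -1.0387; z_E = (4.01 − 4.47)/1.34 = -0.3433; E_A = (-1.0387 − (-0.3433))/√2 = -0.4917.
Condition B: z_P = (46.5 − 58.4)/15.5 = -0.7677; z_E = (3.17 − 4.47)/1.34 = -0.9701; E_B = (-0.7677 − (-0.9701))/√2 = 0.1431.
E_A − E_B = -0.4917 − 0.1431 = -0.6348 ≈ -0.63.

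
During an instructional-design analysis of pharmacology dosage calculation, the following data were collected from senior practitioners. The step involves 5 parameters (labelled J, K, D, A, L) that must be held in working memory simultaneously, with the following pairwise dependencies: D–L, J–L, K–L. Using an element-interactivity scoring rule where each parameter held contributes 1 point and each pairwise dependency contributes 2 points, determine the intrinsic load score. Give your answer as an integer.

11

Count of parameters held simultaneously: 5.
Count of pairwise dependencies listed: 3.
Element contribution: 5 × 1 = 5.
Interaction contribution: 3 × 2 = 6.
Intrinsic load = 5 + 6 = 11.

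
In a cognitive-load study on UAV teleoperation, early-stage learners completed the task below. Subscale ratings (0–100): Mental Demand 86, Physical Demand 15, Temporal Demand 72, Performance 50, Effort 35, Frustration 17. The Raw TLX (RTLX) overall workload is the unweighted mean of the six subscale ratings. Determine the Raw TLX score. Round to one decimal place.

Sum of ratings = 86 + 15 + 72 + 50 + 35 + 17 = 275.
RTLX = 275 / 6 = 45.8333 ≈ 45.8.

45.8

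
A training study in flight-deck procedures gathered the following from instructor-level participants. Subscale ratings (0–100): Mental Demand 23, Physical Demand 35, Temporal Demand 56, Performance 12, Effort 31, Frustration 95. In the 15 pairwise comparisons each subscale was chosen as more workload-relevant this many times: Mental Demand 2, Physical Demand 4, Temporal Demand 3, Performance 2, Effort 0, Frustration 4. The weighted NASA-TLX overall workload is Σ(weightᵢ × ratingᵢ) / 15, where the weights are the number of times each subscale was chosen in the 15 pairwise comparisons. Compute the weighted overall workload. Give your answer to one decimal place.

The tallies are the weights (they sum to 15).
Weighted sum = 2·23 + 4·35 + 3·56 + 2·12 + 0·31 + 4·95
            = 46 + 140 + 168 + 24 + 0 + 380 = 758.
Overall workload = 758 / 15 = 50.5333 ≈ 50.5.

50.5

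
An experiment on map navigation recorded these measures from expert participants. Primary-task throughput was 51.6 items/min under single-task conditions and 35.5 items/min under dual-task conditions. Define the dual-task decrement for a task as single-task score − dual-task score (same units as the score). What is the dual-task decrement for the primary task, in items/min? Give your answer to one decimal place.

Decrement = 51.6 − 35.5 = 16.1000 items/min ≈ 16.1 items/min.

16.1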